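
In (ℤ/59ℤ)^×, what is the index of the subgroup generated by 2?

1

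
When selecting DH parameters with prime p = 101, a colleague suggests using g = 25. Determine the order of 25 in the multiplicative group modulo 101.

25

The order of 25 must divide φ(101) = 101 − 1 = 100 = 2^2 · 5^2.
Divisors of 100: 1, 2, 4, 5, 10, 20, 25, 50, 100.
Compute 25^d (mod 101) for the divisors d until we hit 1:
25^1 ≡ 25
25^2 ≡ 19
25^4 ≡ 58
25^5 ≡ 36
25^10 ≡ 84
25^20 ≡ 87
25^25 ≡ 1
The smallest such exponent is 25, so the order of 25 is 25.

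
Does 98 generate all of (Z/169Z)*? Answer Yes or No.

Yes

φ(169) = φ(13^2) = 13·(13−1) = 156 = 2^2 · 3 · 13.
It suffices to check that the order of 98 is not a proper divisor of 156: compute 98^(156/q) for q ∈ {2, 3, 13}.
98^78 ≡ 168 (mod 169)  [q = 2: ≢ 1 ✓]
98^52 ≡ 22 (mod 169)  [q = 3: ≢ 1 ✓]
98^12 ≡ 105 (mod 169)  [q = 13: ≢ 1 ✓]
None equal 1, so ord_169(98) = 156: 98 is a primitive root.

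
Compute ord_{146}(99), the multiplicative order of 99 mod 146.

72

Since 99 ∈ (Z/146Z)^×, its order divides φ(146) = φ(2)·φ(73) = 1·72 = 72 = 2^3 · 3^2.
Divisors of 72: 1, 2, 3, 4, 6, 8, 9, 12, 18, 24, 36, 72.
Check 99^d mod 146 for each divisor in increasing order:
99^1 ≡ 99
99^2 ≡ 19
99^3 ≡ 129
99^4 ≡ 69
99^6 ≡ 143
99^8 ≡ 89
99^9 ≡ 51
99^12 ≡ 9
99^18 ≡ 119
99^24 ≡ 81
99^36 ≡ 145
99^72 ≡ 1
The smallest such exponent is 72, so the order of 99 is 72.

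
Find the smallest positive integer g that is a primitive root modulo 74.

φ(74) = φ(2)·φ(37) = 1·36 = 36 = 2^2 · 3^2.
g is a primitive root iff g^(36/q) ≢ 1 (mod 74) for each prime q ∈ {2, 3}.
g = 2: gcd(2, 74) = 2 > 1, not a unit — skip.
g = 3: 3^18 ≡ 1 — hits 1, so not a primitive root.
g = 4: gcd(4, 74) = 2 > 1, not a unit — skip.
g = 5: 5^18 ≡ 73; 5^12 ≡ 47 — none is 1, so 5 is a primitive root.
The smallest primitive root modulo 74 is 5.

5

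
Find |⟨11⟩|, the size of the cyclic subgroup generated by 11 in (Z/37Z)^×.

6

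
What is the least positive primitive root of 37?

2

φ(37) = 37 − 1 = 36 = 2^2 · 3^2.
g is a primitive root iff g^(36/q) ≢ 1 (mod 37) for each prime q ∈ {2, 3}.
g = 2: 2^18 ≡ 36; 2^12 ≡ 26 — none is 1, so 2 is a primitive root.
Hence the least primitive root of 37 is 2.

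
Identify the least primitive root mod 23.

φ(23) = 23 − 1 = 22 = 2 · 11.
g is a primitive root iff g^(22/q) ≢ 1 (mod 23) for each prime q ∈ {2, 11}.
g = 2: 2^11 ≡ 1 — hits 1, so not a primitive root.
g = 3: 3^11 ≡ 1 — hits 1, so not a primitive root.
g = 4: 4^11 ≡ 1 — hits 1, so not a primitive root.
g = 5: 5^11 ≡ 22; 5^2 ≡ 2 — none is 1, so 5 is a primitive root.
So 5 is the smallest generator of (Z/23Z)^×.

5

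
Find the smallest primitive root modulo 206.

φ(206) = φ(2)·φ(103) = 1·102 = 102 = 2 · 3 · 17.
g is a primitive root iff g^(102/q) ≢ 1 (mod 206) for each prime q ∈ {2, 3, 17}.
g = 2: gcd(2, 206) = 2 > 1, not a unit — skip.
g = 3: 3^51 ≡ 205; 3^34 ≡ 1 — hits 1, so not a primitive root.
g = 4: gcd(4, 206) = 2 > 1, not a unit — skip.
g = 5: 5^51 ≡ 205; 5^34 ≡ 159; 5^6 ≡ 175 — none is 1, so 5 is a primitive root.
The smallest primitive root modulo 206 is 5.

5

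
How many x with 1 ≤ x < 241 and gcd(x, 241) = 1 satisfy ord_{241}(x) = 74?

φ(241) = 241 − 1 = 240 = 2^4 · 3 · 5.
In a cyclic group of order 240, there are φ(d) elements of order d for each divisor d of 240, and zero for non-divisors.
74 does not divide 240, so no element of (Z/241Z)^× has order 74.

0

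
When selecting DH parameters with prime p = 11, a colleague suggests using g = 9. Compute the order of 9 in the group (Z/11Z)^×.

5

ord(9) | φ(11) = 11 − 1 = 10 = 2 · 5.
Divisors of 10: 1, 2, 5, 10.
Evaluate successive powers at the divisors of 10:
9^1 ≡ 9
9^2 ≡ 4
9^5 ≡ 1
The smallest such exponent is 5, so the order of 9 is 5.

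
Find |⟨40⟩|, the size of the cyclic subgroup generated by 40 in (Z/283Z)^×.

141

Since 40 ∈ (Z/283Z)^×, its order divides φ(283) = 283 − 1 = 282 = 2 · 3 · 47.
Divisors of 282: 1, 2, 3, 6, 47, 94, 141, 282.
Evaluate successive powers at the divisors of 282:
40^1 ≡ 40
40^2 ≡ 185
40^3 ≡ 42
40^6 ≡ 66
40^47 ≡ 238
40^94 ≡ 44
40^141 ≡ 1
The smallest such exponent is 141, so the order of 40 is 141.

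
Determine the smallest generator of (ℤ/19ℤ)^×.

φ(19) = 19 − 1 = 18 = 2 · 3^2.
g is a primitive root iff g^(18/q) ≢ 1 (mod 19) for each prime q ∈ {2, 3}.
g = 2: 2^9 ≡ 18; 2^6 ≡ 7 — none is 1, so 2 is a primitive root.
Hence the least primitive root of 19 is 2.

2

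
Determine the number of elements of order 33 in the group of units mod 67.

20

φ(67) = 67 − 1 = 66 = 2 · 3 · 11.
(Z/67Z)^× is cyclic (|G| = 66); a cyclic group of order m has exactly φ(d) elements of each order d | m, and none otherwise.
33 = 3 · 11 divides 66, and φ(33) = 20.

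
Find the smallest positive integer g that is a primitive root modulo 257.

3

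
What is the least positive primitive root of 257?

φ(257) = 257 − 1 = 256 = 2^8.
g is a primitive root iff g^(256/q) ≢ 1 (mod 257) for each prime q ∈ {2}.
g = 2: 2^128 ≡ 1 — hits 1, so not a primitive root.
g = 3: 3^128 ≡ 256 — none is 1, so 3 is a primitive root.
Hence the least primitive root of 257 is 3.

3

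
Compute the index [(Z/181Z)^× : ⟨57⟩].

By Lagrange's theorem, ord_181(57) divides φ(181) = 181 − 1 = 180 = 2^2 · 3^2 · 5.
Divisors of 180: 1, 2, 3, 4, 5, 6, 9, 10, 12, 15, 18, 20, 30, 36, 45, 60, 90, 180.
Test each divisor d:
57^1 ≡ 57 (mod 181)
57^2 ≡ 172 (mod 181)
57^3 ≡ 30 (mod 181)
57^4 ≡ 81 (mod 181)
57^5 ≡ 92 (mod 181)
57^6 ≡ 176 (mod 181)
57^9 ≡ 31 (mod 181)
57^10 ≡ 138 (mod 181)
57^12 ≡ 25 (mod 181)
57^15 ≡ 26 (mod 181)
57^18 ≡ 56 (mod 181)
57^20 ≡ 39 (mod 181)
57^30 ≡ 133 (mod 181)
57^36 ≡ 59 (mod 181)
57^45 ≡ 19 (mod 181)
57^60 ≡ 132 (mod 181)
57^90 ≡ 180 (mod 181)
57^180 ≡ 1 (mod 181) ✓
The order of 57 is 180, so the subgroup it generates has 180 elements.
The index is φ(181) / ord(57) = 180 / 180 = 1.

1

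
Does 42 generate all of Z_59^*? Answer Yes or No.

Yes

φ(59) = 59 − 1 = 58 = 2 · 29.
42 is a primitive root mod 59 iff 42^(φ(59)/q) ≢ 1 for every prime q | φ(59), i.e. q ∈ {2, 29}.
42^29 ≡ 58 (mod 59)  [q = 2: ≢ 1 ✓]
42^2 ≡ 53 (mod 59)  [q = 29: ≢ 1 ✓]
None equal 1, so ord_59(42) = 58: 42 is a primitive root.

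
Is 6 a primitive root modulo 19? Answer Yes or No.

No

φ(19) = 19 − 1 = 18 = 2 · 3^2.
It suffices to check that the order of 6 is not a proper divisor of 18: compute 6^(18/q) for q ∈ {2, 3}.
6^9 ≡ 1 (mod 19)  [q = 2: ≡ 1 ✗]
6^6 ≡ 11 (mod 19)  [q = 3: ≢ 1 ✓]
Since 6^9 ≡ 1, the order of 6 divides 9 < 18, so 6 is not a primitive root.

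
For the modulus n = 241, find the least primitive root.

7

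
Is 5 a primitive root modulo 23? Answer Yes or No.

Yes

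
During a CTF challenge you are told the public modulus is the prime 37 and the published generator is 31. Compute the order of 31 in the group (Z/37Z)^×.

ord(31) | φ(37) = 37 − 1 = 36 = 2^2 · 3^2.
Divisors of 36: 1, 2, 3, 4, 6, 9, 12, 18, 36.
Compute 31^d (mod 37) for the divisors d until we hit 1:
31^1 ≡ 31 (mod 37)
31^2 ≡ 36 (mod 37)
31^3 ≡ 6 (mod 37)
31^4 ≡ 1 (mod 37) ✓
Therefore the multiplicative order of 31 modulo 37 is 4.

4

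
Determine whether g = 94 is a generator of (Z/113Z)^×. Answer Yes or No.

φ(113) = 113 − 1 = 112 = 2^4 · 7.
An element g generates (Z/113Z)^× iff g^(112/q) ≢ 1 (mod 113) for each prime q ∈ {2, 7}.
94^56 ≡ 112 (mod 113)  [q = 2: ≢ 1 ✓]
94^16 ≡ 49 (mod 113)  [q = 7: ≢ 1 ✓]
Every test exponent gives a nontrivial residue, hence 94 generates the full group.

Yes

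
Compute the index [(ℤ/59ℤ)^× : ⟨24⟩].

1

By Lagrange's theorem, ord_59(24) divides φ(59) = 59 − 1 = 58 = 2 · 29.
Divisors of 58: 1, 2, 29, 58.
Check 24^d mod 59 for each divisor in increasing order:
24^1 ≡ 24
24^2 ≡ 45
24^29 ≡ 58
24^58 ≡ 1
Thus |⟨24⟩| = ord(24) = 58.
[(Z/59Z)^× : ⟨24⟩] = 58/58 = 1.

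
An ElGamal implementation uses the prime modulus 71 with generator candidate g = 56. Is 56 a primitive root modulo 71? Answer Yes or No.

φ(71) = 71 − 1 = 70 = 2 · 5 · 7.
56 is a primitive root mod 71 iff 56^(φ(71)/q) ≢ 1 for every prime q | φ(71), i.e. q ∈ {2, 5, 7}.
56^35 ≡ 70 (mod 71)  [q = 2: ≢ 1 ✓]
56^14 ≡ 25 (mod 71)  [q = 5: ≢ 1 ✓]
56^10 ≡ 48 (mod 71)  [q = 7: ≢ 1 ✓]
Every test exponent gives a nontrivial residue, hence 56 generates the full group.

Yes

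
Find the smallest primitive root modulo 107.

2

φ(107) = 107 − 1 = 106 = 2 · 53.
g is a primitive root iff g^(106/q) ≢ 1 (mod 107) for each prime q ∈ {2, 53}.
g = 2: 2^53 ≡ 106; 2^2 ≡ 4 — none is 1, so 2 is a primitive root.
The smallest primitive root modulo 107 is 2.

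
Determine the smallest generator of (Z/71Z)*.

φ(71) = 71 − 1 = 70 = 2 · 5 · 7.
g is a primitive root iff g^(70/q) ≢ 1 (mod 71) for each prime q ∈ {2, 5, 7}.
g = 2: 2^35 ≡ 1 — hits 1, so not a primitive root.
g = 3: 3^35 ≡ 1 — hits 1, so not a primitive root.
g = 4: 4^35 ≡ 1 — hits 1, so not a primitive root.
g = 5: 5^35 ≡ 1 — hits 1, so not a primitive root.
g = 6: 6^35 ≡ 1 — hits 1, so not a primitive root.
g = 7: 7^35 ≡ 70; 7^14 ≡ 54; 7^10 ≡ 45 — none is 1, so 7 is a primitive root.
Hence the least primitive root of 71 is 7.

7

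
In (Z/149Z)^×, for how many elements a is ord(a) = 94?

0

φ(149) = 149 − 1 = 148 = 2^2 · 37.
In a cyclic group of order 148, there are φ(d) elements of order d for each divisor d of 148, and zero for non-divisors.
Here 148 is not a multiple of 94, so there are no elements of order 94.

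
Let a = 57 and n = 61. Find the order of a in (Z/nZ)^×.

15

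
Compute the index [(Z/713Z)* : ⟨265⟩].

Since 265 ∈ (Z/713Z)^×, its order divides φ(713) = φ(23·31) = (23−1)·(31−1) = 22·30 = 660 = 2^2 · 3 · 5 · 11.
Divisors of 660: 1, 2, 3, 4, 5, 6, 10, 11, 12, 15, 20, 22, 30, 33, 44, 55, 60, 66, 110, 132, 165, 220, 330, 660.
Compute 265^d (mod 713) for the divisors d until we hit 1:
265^1 ≡ 265 (mod 713)
265^2 ≡ 351 (mod 713)
265^3 ≡ 325 (mod 713)
265^4 ≡ 565 (mod 713)
265^5 ≡ 708 (mod 713)
265^6 ≡ 101 (mod 713)
265^10 ≡ 25 (mod 713)
265^11 ≡ 208 (mod 713)
265^12 ≡ 219 (mod 713)
265^15 ≡ 588 (mod 713)
265^20 ≡ 625 (mod 713)
265^22 ≡ 484 (mod 713)
265^30 ≡ 652 (mod 713)
265^33 ≡ 139 (mod 713)
265^44 ≡ 392 (mod 713)
265^55 ≡ 254 (mod 713)
265^60 ≡ 156 (mod 713)
265^66 ≡ 70 (mod 713)
265^110 ≡ 346 (mod 713)
265^132 ≡ 622 (mod 713)
265^165 ≡ 185 (mod 713)
265^220 ≡ 645 (mod 713)
265^330 ≡ 1 (mod 713) ✓
So ord_713(265) = 330, hence |⟨265⟩| = 330.
[(Z/713Z)^× : ⟨265⟩] = 660/330 = 2.

2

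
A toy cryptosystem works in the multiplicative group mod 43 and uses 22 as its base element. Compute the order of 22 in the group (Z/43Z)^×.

14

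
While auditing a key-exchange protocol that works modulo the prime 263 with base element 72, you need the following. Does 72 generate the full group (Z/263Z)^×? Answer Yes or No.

No

φ(263) = 263 − 1 = 262 = 2 · 131.
Test 72^(262/q) mod 263 for each prime factor q of 262:
72^131 ≡ 1 (mod 263)  [q = 2: ≡ 1 ✗]
72^2 ≡ 187 (mod 263)  [q = 131: ≢ 1 ✓]
The check at q = 2 fails, so 72 generates a proper subgroup.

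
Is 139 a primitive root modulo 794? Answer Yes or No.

Yes

φ(794) = φ(2)·φ(397) = 1·396 = 396 = 2^2 · 3^2 · 11.
139 is a primitive root mod 794 iff 139^(φ(794)/q) ≢ 1 for every prime q | φ(794), i.e. q ∈ {2, 3, 11}.
139^198 ≡ 793 (mod 794)  [q = 2: ≢ 1 ✓]
139^132 ≡ 431 (mod 794)  [q = 3: ≢ 1 ✓]
139^36 ≡ 393 (mod 794)  [q = 11: ≢ 1 ✓]
Every test exponent gives a nontrivial residue, hence 139 generates the full group.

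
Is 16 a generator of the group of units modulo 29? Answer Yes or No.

φ(29) = 29 − 1 = 28 = 2^2 · 7.
An element g generates (Z/29Z)^× iff g^(28/q) ≢ 1 (mod 29) for each prime q ∈ {2, 7}.
16^14 ≡ 1 (mod 29)  [q = 2: ≡ 1 ✗]
16^4 ≡ 25 (mod 29)  [q = 7: ≢ 1 ✓]
The check at q = 2 fails, so 16 generates a proper subgroup.

No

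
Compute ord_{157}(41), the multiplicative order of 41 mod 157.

52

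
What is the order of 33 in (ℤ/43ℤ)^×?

42

ord(33) | φ(43) = 43 − 1 = 42 = 2 · 3 · 7.
Divisors of 42: 1, 2, 3, 6, 7, 14, 21, 42.
Test each divisor d:
33^1 ≡ 33
33^2 ≡ 14
33^3 ≡ 32
33^6 ≡ 35
33^7 ≡ 37
33^14 ≡ 36
33^21 ≡ 42
33^42 ≡ 1
So ord_43(33) = 42.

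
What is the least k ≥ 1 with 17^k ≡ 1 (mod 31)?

30

By Lagrange's theorem, ord_31(17) divides φ(31) = 31 − 1 = 30 = 2 · 3 · 5.
Divisors of 30: 1, 2, 3, 5, 6, 10, 15, 30.
Test each divisor d:
17^1 ≡ 17
17^2 ≡ 10
17^3 ≡ 15
17^5 ≡ 26
17^6 ≡ 8
17^10 ≡ 25
17^15 ≡ 30
17^30 ≡ 1
The smallest such exponent is 30, so the order of 17 is 30.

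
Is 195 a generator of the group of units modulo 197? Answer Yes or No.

Yes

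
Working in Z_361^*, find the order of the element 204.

342

ord(204) | φ(361) = φ(19^2) = 19·(19−1) = 342 = 2 · 3^2 · 19.
Divisors of 342: 1, 2, 3, 6, 9, 18, 19, 38, 57, 114, 171, 342.
Evaluate successive powers at the divisors of 342:
204^1 ≡ 204 (mod 361)
204^2 ≡ 101 (mod 361)
204^3 ≡ 27 (mod 361)
204^6 ≡ 7 (mod 361)
204^9 ≡ 189 (mod 361)
204^18 ≡ 343 (mod 361)
204^19 ≡ 299 (mod 361)
204^38 ≡ 234 (mod 361)
204^57 ≡ 293 (mod 361)
204^114 ≡ 292 (mod 361)
204^171 ≡ 360 (mod 361)
204^342 ≡ 1 (mod 361) ✓
Hence ord(204) = 342.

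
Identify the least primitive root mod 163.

φ(163) = 163 − 1 = 162 = 2 · 3^4.
g is a primitive root iff g^(162/q) ≢ 1 (mod 163) for each prime q ∈ {2, 3}.
g = 2: 2^81 ≡ 162; 2^54 ≡ 104 — none is 1, so 2 is a primitive root.
The smallest primitive root modulo 163 is 2.

2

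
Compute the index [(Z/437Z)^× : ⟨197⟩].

By Lagrange's theorem, ord_437(197) divides φ(437) = φ(19·23) = (19−1)·(23−1) = 18·22 = 396 = 2^2 · 3^2 · 11.
Divisors of 396: 1, 2, 3, 4, 6, 9, 11, 12, 18, 22, 33, 36, 44, 66, 99, 132, 198, 396.
Evaluate successive powers at the divisors of 396:
197^1 ≡ 197 (mod 437)
197^2 ≡ 353 (mod 437)
197^3 ≡ 58 (mod 437)
197^4 ≡ 64 (mod 437)
197^6 ≡ 305 (mod 437)
197^9 ≡ 210 (mod 437)
197^11 ≡ 277 (mod 437)
197^12 ≡ 381 (mod 437)
197^18 ≡ 400 (mod 437)
197^22 ≡ 254 (mod 437)
197^33 ≡ 1 (mod 437) ✓
So ord_437(197) = 33, hence |⟨197⟩| = 33.
Index = |(Z/437Z)^×| / |⟨197⟩| = 396 / 33 = 12.

12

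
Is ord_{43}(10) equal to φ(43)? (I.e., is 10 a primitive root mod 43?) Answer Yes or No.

φ(43) = 43 − 1 = 42 = 2 · 3 · 7.
An element g generates (Z/43Z)^× iff g^(42/q) ≢ 1 (mod 43) for each prime q ∈ {2, 3, 7}.
10^21 ≡ 1 (mod 43)  [q = 2: ≡ 1 ✗]
10^14 ≡ 36 (mod 43)  [q = 3: ≢ 1 ✓]
10^6 ≡ 35 (mod 43)  [q = 7: ≢ 1 ✓]
10^21 ≡ 1 shows ord(10) | 21, strictly less than φ(43); not a primitive root.

No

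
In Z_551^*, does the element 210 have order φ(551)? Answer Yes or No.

551 = 19 · 29 is a product of two distinct odd primes, so (Z/551Z)^× ≅ (Z/19Z)^× × (Z/29Z)^× is not cyclic.
No primitive root modulo 551 exists; in particular 210 is not one.

No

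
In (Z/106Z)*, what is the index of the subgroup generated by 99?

By Lagrange's theorem, ord_106(99) divides φ(106) = φ(2)·φ(53) = 1·52 = 52 = 2^2 · 13.
Divisors of 52: 1, 2, 4, 13, 26, 52.
Test each divisor d:
99^1 ≡ 99 (mod 106)
99^2 ≡ 49 (mod 106)
99^4 ≡ 69 (mod 106)
99^13 ≡ 1 (mod 106) ✓
So ord_106(99) = 13, hence |⟨99⟩| = 13.
The index is φ(106) / ord(99) = 52 / 13 = 4.

4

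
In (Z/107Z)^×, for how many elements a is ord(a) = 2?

φ(107) = 107 − 1 = 106 = 2 · 53.
(Z/107Z)^× is cyclic (|G| = 106); a cyclic group of order m has exactly φ(d) elements of each order d | m, and none otherwise.
2 | 106, and φ(2) = 2 − 1 = 1.

1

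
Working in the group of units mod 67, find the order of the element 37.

By Lagrange's theorem, ord_67(37) divides φ(67) = 67 − 1 = 66 = 2 · 3 · 11.
Divisors of 66: 1, 2, 3, 6, 11, 22, 33, 66.
Test each divisor d:
37^1 ≡ 37 (mod 67)
37^2 ≡ 29 (mod 67)
37^3 ≡ 1 (mod 67) ✓
So ord_67(37) = 3.

3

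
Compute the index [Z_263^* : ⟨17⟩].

2

ord(17) | φ(263) = 263 − 1 = 262 = 2 · 131.
Divisors of 262: 1, 2, 131, 262.
Compute 17^d (mod 263) for the divisors d until we hit 1:
17^1 ≡ 17
17^2 ≡ 26
17^131 ≡ 1
The order of 17 is 131, so the subgroup it generates has 131 elements.
[(Z/263Z)^× : ⟨17⟩] = 262/131 = 2.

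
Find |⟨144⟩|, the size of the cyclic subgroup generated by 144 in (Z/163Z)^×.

Since 144 ∈ (Z/163Z)^×, its order divides φ(163) = 163 − 1 = 162 = 2 · 3^4.
Divisors of 162: 1, 2, 3, 6, 9, 18, 27, 54, 81, 162.
Check 144^d mod 163 for each divisor in increasing order:
144^1 ≡ 144 (mod 163)
144^2 ≡ 35 (mod 163)
144^3 ≡ 150 (mod 163)
144^6 ≡ 6 (mod 163)
144^9 ≡ 85 (mod 163)
144^18 ≡ 53 (mod 163)
144^27 ≡ 104 (mod 163)
144^54 ≡ 58 (mod 163)
144^81 ≡ 1 (mod 163) ✓
Hence ord(144) = 81.

81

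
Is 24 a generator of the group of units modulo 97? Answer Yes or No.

φ(97) = 97 − 1 = 96 = 2^5 · 3.
24 is a primitive root mod 97 iff 24^(φ(97)/q) ≢ 1 for every prime q | φ(97), i.e. q ∈ {2, 3}.
24^48 ≡ 1 (mod 97)  [q = 2: ≡ 1 ✗]
24^32 ≡ 35 (mod 97)  [q = 3: ≢ 1 ✓]
The check at q = 2 fails, so 24 generates a proper subgroup.

No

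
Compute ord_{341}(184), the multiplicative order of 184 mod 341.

10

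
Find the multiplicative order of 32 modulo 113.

28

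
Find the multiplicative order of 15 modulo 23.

By Lagrange's theorem, ord_23(15) divides φ(23) = 23 − 1 = 22 = 2 · 11.
Divisors of 22: 1, 2, 11, 22.
Check 15^d mod 23 for each divisor in increasing order:
15^1 ≡ 15 (mod 23)
15^2 ≡ 18 (mod 23)
15^11 ≡ 22 (mod 23)
15^22 ≡ 1 (mod 23) ✓
So ord_23(15) = 22.

22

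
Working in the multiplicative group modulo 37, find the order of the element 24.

36

By Lagrange's theorem, ord_37(24) divides φ(37) = 37 − 1 = 36 = 2^2 · 3^2.
Divisors of 36: 1, 2, 3, 4, 6, 9, 12, 18, 36.
Compute 24^d (mod 37) for the divisors d until we hit 1:
24^1 ≡ 24 (mod 37)
24^2 ≡ 21 (mod 37)
24^3 ≡ 23 (mod 37)
24^4 ≡ 34 (mod 37)
24^6 ≡ 11 (mod 37)
24^9 ≡ 31 (mod 37)
24^12 ≡ 10 (mod 37)
24^18 ≡ 36 (mod 37)
24^36 ≡ 1 (mod 37) ✓
So ord_37(24) = 36.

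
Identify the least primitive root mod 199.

3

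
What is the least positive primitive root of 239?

φ(239) = 239 − 1 = 238 = 2 · 7 · 17.
g is a primitive root iff g^(238/q) ≢ 1 (mod 239) for each prime q ∈ {2, 7, 17}.
g = 2: 2^119 ≡ 1 — hits 1, so not a primitive root.
g = 3: 3^119 ≡ 1 — hits 1, so not a primitive root.
g = 4: 4^119 ≡ 1 — hits 1, so not a primitive root.
g = 5: 5^119 ≡ 1 — hits 1, so not a primitive root.
g = 6: 6^119 ≡ 1 — hits 1, so not a primitive root.
g = 7: 7^119 ≡ 238; 7^34 ≡ 24; 7^14 ≡ 211 — none is 1, so 7 is a primitive root.
So 7 is the smallest generator of (Z/239Z)^×.

7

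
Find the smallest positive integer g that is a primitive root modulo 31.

3

φ(31) = 31 − 1 = 30 = 2 · 3 · 5.
Test candidates g = 2, 3, … against the prime factors q ∈ {2, 3, 5} of φ(31): g is a generator iff g^(30/q) ≢ 1 for every such q.
g = 2: 2^15 ≡ 1 — hits 1, so not a primitive root.
g = 3: 3^15 ≡ 30; 3^10 ≡ 25; 3^6 ≡ 16 — none is 1, so 3 is a primitive root.
So 3 is the smallest generator of (Z/31Z)^×.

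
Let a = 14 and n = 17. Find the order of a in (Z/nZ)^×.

16

Since 14 ∈ (Z/17Z)^×, its order divides φ(17) = 17 − 1 = 16 = 2^4.
Divisors of 16: 1, 2, 4, 8, 16.
Check 14^d mod 17 for each divisor in increasing order:
14^1 ≡ 14 (mod 17)
14^2 ≡ 9 (mod 17)
14^4 ≡ 13 (mod 17)
14^8 ≡ 16 (mod 17)
14^16 ≡ 1 (mod 17) ✓
Therefore the multiplicative order of 14 modulo 17 is 16.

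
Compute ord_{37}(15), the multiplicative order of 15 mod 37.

By Lagrange's theorem, ord_37(15) divides φ(37) = 37 − 1 = 36 = 2^2 · 3^2.
Divisors of 36: 1, 2, 3, 4, 6, 9, 12, 18, 36.
Evaluate successive powers at the divisors of 36:
15^1 ≡ 15 (mod 37)
15^2 ≡ 3 (mod 37)
15^3 ≡ 8 (mod 37)
15^4 ≡ 9 (mod 37)
15^6 ≡ 27 (mod 37)
15^9 ≡ 31 (mod 37)
15^12 ≡ 26 (mod 37)
15^18 ≡ 36 (mod 37)
15^36 ≡ 1 (mod 37) ✓
Therefore the multiplicative order of 15 modulo 37 is 36.

36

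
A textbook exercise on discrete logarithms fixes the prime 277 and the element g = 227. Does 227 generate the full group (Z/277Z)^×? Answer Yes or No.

φ(277) = 277 − 1 = 276 = 2^2 · 3 · 23.
It suffices to check that the order of 227 is not a proper divisor of 276: compute 227^(276/q) for q ∈ {2, 3, 23}.
227^138 ≡ 276 (mod 277)  [q = 2: ≢ 1 ✓]
227^92 ≡ 160 (mod 277)  [q = 3: ≢ 1 ✓]
227^12 ≡ 201 (mod 277)  [q = 23: ≢ 1 ✓]
All checks pass, so 227 has order 276 and is a primitive root modulo 277.

Yes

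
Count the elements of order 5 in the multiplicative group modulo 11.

4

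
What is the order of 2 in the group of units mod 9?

Since 2 ∈ (Z/9Z)^×, its order divides φ(9) = φ(3^2) = 3·(3−1) = 6 = 2 · 3.
Divisors of 6: 1, 2, 3, 6.
Compute 2^d (mod 9) for the divisors d until we hit 1:
2^1 ≡ 2 (mod 9)
2^2 ≡ 4 (mod 9)
2^3 ≡ 8 (mod 9)
2^6 ≡ 1 (mod 9) ✓
The smallest such exponent is 6, so the order of 2 is 6.

6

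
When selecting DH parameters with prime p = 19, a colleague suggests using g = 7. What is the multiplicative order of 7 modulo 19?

ord(7) | φ(19) = 19 − 1 = 18 = 2 · 3^2.
Divisors of 18: 1, 2, 3, 6, 9, 18.
Check 7^d mod 19 for each divisor in increasing order:
7^1 ≡ 7
7^2 ≡ 11
7^3 ≡ 1
So ord_19(7) = 3.

3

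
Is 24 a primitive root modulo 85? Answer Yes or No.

85 = 5 · 17 is a product of two distinct odd primes, so (Z/85Z)^× ≅ (Z/5Z)^× × (Z/17Z)^× is not cyclic.
No primitive root modulo 85 exists; in particular 24 is not one.

No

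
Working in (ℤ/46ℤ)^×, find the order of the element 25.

ord(25) | φ(46) = φ(2)·φ(23) = 1·22 = 22 = 2 · 11.
Divisors of 22: 1, 2, 11, 22.
Evaluate successive powers at the divisors of 22:
25^1 ≡ 25 (mod 46)
25^2 ≡ 27 (mod 46)
25^11 ≡ 1 (mod 46) ✓
The smallest such exponent is 11, so the order of 25 is 11.

11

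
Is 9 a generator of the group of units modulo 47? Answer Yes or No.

No

φ(47) = 47 − 1 = 46 = 2 · 23.
Test 9^(46/q) mod 47 for each prime factor q of 46:
9^23 ≡ 1 (mod 47)  [q = 2: ≡ 1 ✗]
9^2 ≡ 34 (mod 47)  [q = 23: ≢ 1 ✓]
The check at q = 2 fails, so 9 generates a proper subgroup.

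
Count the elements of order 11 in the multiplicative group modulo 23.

10

φ(23) = 23 − 1 = 22 = 2 · 11.
In a cyclic group of order 22, there are φ(d) elements of order d for each divisor d of 22, and zero for non-divisors.
11 | 22, and φ(11) = 11 − 1 = 10.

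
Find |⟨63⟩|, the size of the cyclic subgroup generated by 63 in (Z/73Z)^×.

8

ord(63) | φ(73) = 73 − 1 = 72 = 2^3 · 3^2.
Divisors of 72: 1, 2, 3, 4, 6, 8, 9, 12, 18, 24, 36, 72.
Evaluate successive powers at the divisors of 72:
63^1 ≡ 63 (mod 73)
63^2 ≡ 27 (mod 73)
63^3 ≡ 22 (mod 73)
63^4 ≡ 72 (mod 73)
63^6 ≡ 46 (mod 73)
63^8 ≡ 1 (mod 73) ✓
Hence ord(63) = 8.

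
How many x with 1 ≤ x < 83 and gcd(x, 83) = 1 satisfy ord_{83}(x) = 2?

1

φ(83) = 83 − 1 = 82 = 2 · 41.
(Z/83Z)^× is cyclic (|G| = 82); a cyclic group of order m has exactly φ(d) elements of each order d | m, and none otherwise.
2 | 82, and φ(2) = 2 − 1 = 1.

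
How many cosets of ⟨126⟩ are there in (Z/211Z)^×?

2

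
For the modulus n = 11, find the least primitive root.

2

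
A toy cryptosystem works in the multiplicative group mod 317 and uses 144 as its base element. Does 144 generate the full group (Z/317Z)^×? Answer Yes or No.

φ(317) = 317 − 1 = 316 = 2^2 · 79.
An element g generates (Z/317Z)^× iff g^(316/q) ≢ 1 (mod 317) for each prime q ∈ {2, 79}.
144^158 ≡ 1 (mod 317)  [q = 2: ≡ 1 ✗]
144^4 ≡ 43 (mod 317)  [q = 79: ≢ 1 ✓]
The check at q = 2 fails, so 144 generates a proper subgroup.

No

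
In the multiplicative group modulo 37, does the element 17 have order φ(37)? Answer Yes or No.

φ(37) = 37 − 1 = 36 = 2^2 · 3^2.
Test 17^(36/q) mod 37 for each prime factor q of 36:
17^18 ≡ 36 (mod 37)  [q = 2: ≢ 1 ✓]
17^12 ≡ 26 (mod 37)  [q = 3: ≢ 1 ✓]
All checks pass, so 17 has order 36 and is a primitive root modulo 37.

Yes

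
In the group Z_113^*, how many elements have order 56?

24

φ(113) = 113 − 1 = 112 = 2^4 · 7.
(Z/113Z)^× is cyclic (|G| = 112); a cyclic group of order m has exactly φ(d) elements of each order d | m, and none otherwise.
56 = 2^3 · 7 divides 112, and φ(56) = 24.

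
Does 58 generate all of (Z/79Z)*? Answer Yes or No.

No

φ(79) = 79 − 1 = 78 = 2 · 3 · 13.
It suffices to check that the order of 58 is not a proper divisor of 78: compute 58^(78/q) for q ∈ {2, 3, 13}.
58^39 ≡ 78 (mod 79)  [q = 2: ≢ 1 ✓]
58^26 ≡ 1 (mod 79)  [q = 3: ≡ 1 ✗]
58^6 ≡ 8 (mod 79)  [q = 13: ≢ 1 ✓]
Since 58^26 ≡ 1, the order of 58 divides 26 < 78, so 58 is not a primitive root.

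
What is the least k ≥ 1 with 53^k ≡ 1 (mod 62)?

30

Since 53 ∈ (Z/62Z)^×, its order divides φ(62) = φ(2)·φ(31) = 1·30 = 30 = 2 · 3 · 5.
Divisors of 30: 1, 2, 3, 5, 6, 10, 15, 30.
Evaluate successive powers at the divisors of 30:
53^1 ≡ 53 (mod 62)
53^2 ≡ 19 (mod 62)
53^3 ≡ 15 (mod 62)
53^5 ≡ 37 (mod 62)
53^6 ≡ 39 (mod 62)
53^10 ≡ 5 (mod 62)
53^15 ≡ 61 (mod 62)
53^30 ≡ 1 (mod 62) ✓
Hence ord(53) = 30.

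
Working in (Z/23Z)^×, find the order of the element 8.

ord(8) | φ(23) = 23 − 1 = 22 = 2 · 11.
Divisors of 22: 1, 2, 11, 22.
Check 8^d mod 23 for each divisor in increasing order:
8^1 ≡ 8 (mod 23)
8^2 ≡ 18 (mod 23)
8^11 ≡ 1 (mod 23) ✓
Hence ord(8) = 11.

11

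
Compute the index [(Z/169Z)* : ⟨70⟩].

39

By Lagrange's theorem, ord_169(70) divides φ(169) = φ(13^2) = 13·(13−1) = 156 = 2^2 · 3 · 13.
Divisors of 156: 1, 2, 3, 4, 6, 12, 13, 26, 39, 52, 78, 156.
Check 70^d mod 169 for each divisor in increasing order:
70^1 ≡ 70
70^2 ≡ 168
70^3 ≡ 99
70^4 ≡ 1
Thus |⟨70⟩| = ord(70) = 4.
Index = |(Z/169Z)^×| / |⟨70⟩| = 156 / 4 = 39.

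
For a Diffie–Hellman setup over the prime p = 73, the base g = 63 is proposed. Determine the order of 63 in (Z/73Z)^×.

8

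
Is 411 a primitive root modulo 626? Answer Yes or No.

φ(626) = φ(2)·φ(313) = 1·312 = 312 = 2^3 · 3 · 13.
It suffices to check that the order of 411 is not a proper divisor of 312: compute 411^(312/q) for q ∈ {2, 3, 13}.
411^156 ≡ 1 (mod 626)  [q = 2: ≡ 1 ✗]
411^104 ≡ 527 (mod 626)  [q = 3: ≢ 1 ✓]
411^24 ≡ 1 (mod 626)  [q = 13: ≡ 1 ✗]
The check at q = 2 fails, so 411 generates a proper subgroup.

No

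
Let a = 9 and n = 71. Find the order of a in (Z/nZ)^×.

By Lagrange's theorem, ord_71(9) divides φ(71) = 71 − 1 = 70 = 2 · 5 · 7.
Divisors of 70: 1, 2, 5, 7, 10, 14, 35, 70.
Check 9^d mod 71 for each divisor in increasing order:
9^1 ≡ 9 (mod 71)
9^2 ≡ 10 (mod 71)
9^5 ≡ 48 (mod 71)
9^7 ≡ 54 (mod 71)
9^10 ≡ 32 (mod 71)
9^14 ≡ 5 (mod 71)
9^35 ≡ 1 (mod 71) ✓
The smallest such exponent is 35, so the order of 9 is 35.

35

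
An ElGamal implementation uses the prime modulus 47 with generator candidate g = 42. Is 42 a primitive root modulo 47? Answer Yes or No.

φ(47) = 47 − 1 = 46 = 2 · 23.
42 is a primitive root mod 47 iff 42^(φ(47)/q) ≢ 1 for every prime q | φ(47), i.e. q ∈ {2, 23}.
42^23 ≡ 1 (mod 47)  [q = 2: ≡ 1 ✗]
42^2 ≡ 25 (mod 47)  [q = 23: ≢ 1 ✓]
42^23 ≡ 1 shows ord(42) | 23, strictly less than φ(47); not a primitive root.

No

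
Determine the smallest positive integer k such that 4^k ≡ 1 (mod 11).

The order of 4 must divide φ(11) = 11 − 1 = 10 = 2 · 5.
Divisors of 10: 1, 2, 5, 10.
Evaluate successive powers at the divisors of 10:
4^1 ≡ 4
4^2 ≡ 5
4^5 ≡ 1
Hence ord(4) = 5.

5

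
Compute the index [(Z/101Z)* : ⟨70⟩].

ord(70) | φ(101) = 101 − 1 = 100 = 2^2 · 5^2.
Divisors of 100: 1, 2, 4, 5, 10, 20, 25, 50, 100.
Check 70^d mod 101 for each divisor in increasing order:
70^1 ≡ 70 (mod 101)
70^2 ≡ 52 (mod 101)
70^4 ≡ 78 (mod 101)
70^5 ≡ 6 (mod 101)
70^10 ≡ 36 (mod 101)
70^20 ≡ 84 (mod 101)
70^25 ≡ 100 (mod 101)
70^50 ≡ 1 (mod 101) ✓
Thus |⟨70⟩| = ord(70) = 50.
Index = |(Z/101Z)^×| / |⟨70⟩| = 100 / 50 = 2.

2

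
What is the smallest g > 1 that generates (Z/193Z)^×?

5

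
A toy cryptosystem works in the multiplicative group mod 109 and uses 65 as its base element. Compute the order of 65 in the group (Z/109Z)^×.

108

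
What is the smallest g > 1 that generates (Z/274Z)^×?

3

φ(274) = φ(2)·φ(137) = 1·136 = 136 = 2^3 · 17.
g is a primitive root iff g^(136/q) ≢ 1 (mod 274) for each prime q ∈ {2, 17}.
g = 2: gcd(2, 274) = 2 > 1, not a unit — skip.
g = 3: 3^68 ≡ 273; 3^8 ≡ 259 — none is 1, so 3 is a primitive root.
Hence the least primitive root of 274 is 3.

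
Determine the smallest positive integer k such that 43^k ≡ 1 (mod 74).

Since 43 ∈ (Z/74Z)^×, its order divides φ(74) = φ(2)·φ(37) = 1·36 = 36 = 2^2 · 3^2.
Divisors of 36: 1, 2, 3, 4, 6, 9, 12, 18, 36.
Compute 43^d (mod 74) for the divisors d until we hit 1:
43^1 ≡ 43 (mod 74)
43^2 ≡ 73 (mod 74)
43^3 ≡ 31 (mod 74)
43^4 ≡ 1 (mod 74) ✓
Therefore the multiplicative order of 43 modulo 74 is 4.

4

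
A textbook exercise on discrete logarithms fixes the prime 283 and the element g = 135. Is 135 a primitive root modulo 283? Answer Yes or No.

φ(283) = 283 − 1 = 282 = 2 · 3 · 47.
An element g generates (Z/283Z)^× iff g^(282/q) ≢ 1 (mod 283) for each prime q ∈ {2, 3, 47}.
135^141 ≡ 1 (mod 283)  [q = 2: ≡ 1 ✗]
135^94 ≡ 44 (mod 283)  [q = 3: ≢ 1 ✓]
135^6 ≡ 163 (mod 283)  [q = 47: ≢ 1 ✓]
The check at q = 2 fails, so 135 generates a proper subgroup.

No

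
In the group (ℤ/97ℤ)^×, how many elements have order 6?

2

φ(97) = 97 − 1 = 96 = 2^5 · 3.
(Z/97Z)^× is cyclic (|G| = 96); a cyclic group of order m has exactly φ(d) elements of each order d | m, and none otherwise.
6 = 2 · 3 divides 96, and φ(6) = 2.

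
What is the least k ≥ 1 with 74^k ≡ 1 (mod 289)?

272

By Lagrange's theorem, ord_289(74) divides φ(289) = φ(17^2) = 17·(17−1) = 272 = 2^4 · 17.
Divisors of 272: 1, 2, 4, 8, 16, 17, 34, 68, 136, 272.
Check 74^d mod 289 for each divisor in increasing order:
74^1 ≡ 74
74^2 ≡ 274
74^4 ≡ 225
74^8 ≡ 50
74^16 ≡ 188
74^17 ≡ 40
74^34 ≡ 155
74^68 ≡ 38
74^136 ≡ 288
74^272 ≡ 1
The smallest such exponent is 272, so the order of 74 is 272.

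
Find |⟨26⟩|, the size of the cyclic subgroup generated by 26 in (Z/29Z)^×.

ord(26) | φ(29) = 29 − 1 = 28 = 2^2 · 7.
Divisors of 28: 1, 2, 4, 7, 14, 28.
Compute 26^d (mod 29) for the divisors d until we hit 1:
26^1 ≡ 26 (mod 29)
26^2 ≡ 9 (mod 29)
26^4 ≡ 23 (mod 29)
26^7 ≡ 17 (mod 29)
26^14 ≡ 28 (mod 29)
26^28 ≡ 1 (mod 29) ✓
So ord_29(26) = 28.

28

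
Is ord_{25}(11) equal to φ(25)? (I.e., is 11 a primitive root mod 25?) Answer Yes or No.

No

φ(25) = φ(5^2) = 5·(5−1) = 20 = 2^2 · 5.
11 is a primitive root mod 25 iff 11^(φ(25)/q) ≢ 1 for every prime q | φ(25), i.e. q ∈ {2, 5}.
11^10 ≡ 1 (mod 25)  [q = 2: ≡ 1 ✗]
11^4 ≡ 16 (mod 25)  [q = 5: ≢ 1 ✓]
Since 11^10 ≡ 1, the order of 11 divides 10 < 20, so 11 is not a primitive root.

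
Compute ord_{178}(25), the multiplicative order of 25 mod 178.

By Lagrange's theorem, ord_178(25) divides φ(178) = φ(2)·φ(89) = 1·88 = 88 = 2^3 · 11.
Divisors of 88: 1, 2, 4, 8, 11, 22, 44, 88.
Evaluate successive powers at the divisors of 88:
25^1 ≡ 25
25^2 ≡ 91
25^4 ≡ 93
25^8 ≡ 105
25^11 ≡ 177
25^22 ≡ 1
Hence ord(25) = 22.

22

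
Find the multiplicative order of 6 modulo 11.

10

By Lagrange's theorem, ord_11(6) divides φ(11) = 11 − 1 = 10 = 2 · 5.
Divisors of 10: 1, 2, 5, 10.
Check 6^d mod 11 for each divisor in increasing order:
6^1 ≡ 6 (mod 11)
6^2 ≡ 3 (mod 11)
6^5 ≡ 10 (mod 11)
6^10 ≡ 1 (mod 11) ✓
Therefore the multiplicative order of 6 modulo 11 is 10.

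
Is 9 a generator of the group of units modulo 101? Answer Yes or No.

φ(101) = 101 − 1 = 100 = 2^2 · 5^2.
An element g generates (Z/101Z)^× iff g^(100/q) ≢ 1 (mod 101) for each prime q ∈ {2, 5}.
9^50 ≡ 1 (mod 101)  [q = 2: ≡ 1 ✗]
9^20 ≡ 87 (mod 101)  [q = 5: ≢ 1 ✓]
The check at q = 2 fails, so 9 generates a proper subgroup.

No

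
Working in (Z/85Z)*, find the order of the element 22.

By Lagrange's theorem, ord_85(22) divides φ(85) = φ(5·17) = (5−1)·(17−1) = 4·16 = 64 = 2^6.
Divisors of 64: 1, 2, 4, 8, 16, 32, 64.
Check 22^d mod 85 for each divisor in increasing order:
22^1 ≡ 22 (mod 85)
22^2 ≡ 59 (mod 85)
22^4 ≡ 81 (mod 85)
22^8 ≡ 16 (mod 85)
22^16 ≡ 1 (mod 85) ✓
Hence ord(22) = 16.

16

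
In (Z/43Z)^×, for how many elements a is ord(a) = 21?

12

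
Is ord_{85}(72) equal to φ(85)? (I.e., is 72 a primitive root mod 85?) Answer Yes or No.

85 = 5 · 17 is a product of two distinct odd primes, so (Z/85Z)^× ≅ (Z/5Z)^× × (Z/17Z)^× is not cyclic.
No primitive root modulo 85 exists; in particular 72 is not one.

No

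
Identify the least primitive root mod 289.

3

φ(289) = φ(17^2) = 17·(17−1) = 272 = 2^4 · 17.
g is a primitive root iff g^(272/q) ≢ 1 (mod 289) for each prime q ∈ {2, 17}.
g = 2: 2^136 ≡ 1 — hits 1, so not a primitive root.
g = 3: 3^136 ≡ 288; 3^16 ≡ 171 — none is 1, so 3 is a primitive root.
The smallest primitive root modulo 289 is 3.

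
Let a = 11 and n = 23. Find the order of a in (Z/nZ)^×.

22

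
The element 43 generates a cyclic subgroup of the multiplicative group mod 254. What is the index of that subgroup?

ord(43) | φ(254) = φ(2)·φ(127) = 1·126 = 126 = 2 · 3^2 · 7.
Divisors of 126: 1, 2, 3, 6, 7, 9, 14, 18, 21, 42, 63, 126.
Test each divisor d:
43^1 ≡ 43
43^2 ≡ 71
43^3 ≡ 5
43^6 ≡ 25
43^7 ≡ 59
43^9 ≡ 125
43^14 ≡ 179
43^18 ≡ 131
43^21 ≡ 147
43^42 ≡ 19
43^63 ≡ 253
43^126 ≡ 1
Thus |⟨43⟩| = ord(43) = 126.
[(Z/254Z)^× : ⟨43⟩] = 126/126 = 1.

1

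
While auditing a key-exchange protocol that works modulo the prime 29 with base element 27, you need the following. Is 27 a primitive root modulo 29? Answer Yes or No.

φ(29) = 29 − 1 = 28 = 2^2 · 7.
It suffices to check that the order of 27 is not a proper divisor of 28: compute 27^(28/q) for q ∈ {2, 7}.
27^14 ≡ 28 (mod 29)  [q = 2: ≢ 1 ✓]
27^4 ≡ 16 (mod 29)  [q = 7: ≢ 1 ✓]
Every test exponent gives a nontrivial residue, hence 27 generates the full group.

Yes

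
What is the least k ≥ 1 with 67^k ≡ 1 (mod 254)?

126

ord(67) | φ(254) = φ(2)·φ(127) = 1·126 = 126 = 2 · 3^2 · 7.
Divisors of 126: 1, 2, 3, 6, 7, 9, 14, 18, 21, 42, 63, 126.
Check 67^d mod 254 for each divisor in increasing order:
67^1 ≡ 67 (mod 254)
67^2 ≡ 171 (mod 254)
67^3 ≡ 27 (mod 254)
67^6 ≡ 221 (mod 254)
67^7 ≡ 75 (mod 254)
67^9 ≡ 125 (mod 254)
67^14 ≡ 37 (mod 254)
67^18 ≡ 131 (mod 254)
67^21 ≡ 235 (mod 254)
67^42 ≡ 107 (mod 254)
67^63 ≡ 253 (mod 254)
67^126 ≡ 1 (mod 254) ✓
The smallest such exponent is 126, so the order of 67 is 126.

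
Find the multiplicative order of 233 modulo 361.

Since 233 ∈ (Z/361Z)^×, its order divides φ(361) = φ(19^2) = 19·(19−1) = 342 = 2 · 3^2 · 19.
Divisors of 342: 1, 2, 3, 6, 9, 18, 19, 38, 57, 114, 171, 342.
Evaluate successive powers at the divisors of 342:
233^1 ≡ 233 (mod 361)
233^2 ≡ 139 (mod 361)
233^3 ≡ 258 (mod 361)
233^6 ≡ 140 (mod 361)
233^9 ≡ 20 (mod 361)
233^18 ≡ 39 (mod 361)
233^19 ≡ 62 (mod 361)
233^38 ≡ 234 (mod 361)
233^57 ≡ 68 (mod 361)
233^114 ≡ 292 (mod 361)
233^171 ≡ 1 (mod 361) ✓
Hence ord(233) = 171.

171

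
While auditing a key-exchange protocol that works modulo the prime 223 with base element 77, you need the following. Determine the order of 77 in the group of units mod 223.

The order of 77 must divide φ(223) = 223 − 1 = 222 = 2 · 3 · 37.
Divisors of 222: 1, 2, 3, 6, 37, 74, 111, 222.
Compute 77^d (mod 223) for the divisors d until we hit 1:
77^1 ≡ 77
77^2 ≡ 131
77^3 ≡ 52
77^6 ≡ 28
77^37 ≡ 40
77^74 ≡ 39
77^111 ≡ 222
77^222 ≡ 1
Therefore the multiplicative order of 77 modulo 223 is 222.

222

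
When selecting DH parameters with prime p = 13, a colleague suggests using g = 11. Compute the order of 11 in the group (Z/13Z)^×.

12

By Lagrange's theorem, ord_13(11) divides φ(13) = 13 − 1 = 12 = 2^2 · 3.
Divisors of 12: 1, 2, 3, 4, 6, 12.
Evaluate successive powers at the divisors of 12:
11^1 ≡ 11 (mod 13)
11^2 ≡ 4 (mod 13)
11^3 ≡ 5 (mod 13)
11^4 ≡ 3 (mod 13)
11^6 ≡ 12 (mod 13)
11^12 ≡ 1 (mod 13) ✓
Therefore the multiplicative order of 11 modulo 13 is 12.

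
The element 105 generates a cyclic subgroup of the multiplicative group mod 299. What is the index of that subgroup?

24

The order of 105 must divide φ(299) = φ(13·23) = (13−1)·(23−1) = 12·22 = 264 = 2^3 · 3 · 11.
Divisors of 264: 1, 2, 3, 4, 6, 8, 11, 12, 22, 24, 33, 44, 66, 88, 132, 264.
Test each divisor d:
105^1 ≡ 105 (mod 299)
105^2 ≡ 261 (mod 299)
105^3 ≡ 196 (mod 299)
105^4 ≡ 248 (mod 299)
105^6 ≡ 144 (mod 299)
105^8 ≡ 209 (mod 299)
105^11 ≡ 1 (mod 299) ✓
So ord_299(105) = 11, hence |⟨105⟩| = 11.
Index = |(Z/299Z)^×| / |⟨105⟩| = 264 / 11 = 24.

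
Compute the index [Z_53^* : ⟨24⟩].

The order of 24 must divide φ(53) = 53 − 1 = 52 = 2^2 · 13.
Divisors of 52: 1, 2, 4, 13, 26, 52.
Compute 24^d (mod 53) for the divisors d until we hit 1:
24^1 ≡ 24
24^2 ≡ 46
24^4 ≡ 49
24^13 ≡ 1
So ord_53(24) = 13, hence |⟨24⟩| = 13.
The index is φ(53) / ord(24) = 52 / 13 = 4.

4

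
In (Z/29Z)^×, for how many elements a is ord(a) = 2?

1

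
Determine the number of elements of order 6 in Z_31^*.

φ(31) = 31 − 1 = 30 = 2 · 3 · 5.
(Z/31Z)^× is cyclic (|G| = 30); a cyclic group of order m has exactly φ(d) elements of each order d | m, and none otherwise.
6 = 2 · 3 divides 30, and φ(6) = 2.

2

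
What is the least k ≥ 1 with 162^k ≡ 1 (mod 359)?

179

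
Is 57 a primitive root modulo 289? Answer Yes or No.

φ(289) = φ(17^2) = 17·(17−1) = 272 = 2^4 · 17.
57 is a primitive root mod 289 iff 57^(φ(289)/q) ≢ 1 for every prime q | φ(289), i.e. q ∈ {2, 17}.
57^136 ≡ 288 (mod 289)  [q = 2: ≢ 1 ✓]
57^16 ≡ 239 (mod 289)  [q = 17: ≢ 1 ✓]
All checks pass, so 57 has order 272 and is a primitive root modulo 289.

Yes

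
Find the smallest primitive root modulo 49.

φ(49) = φ(7^2) = 7·(7−1) = 42 = 2 · 3 · 7.
Test candidates g = 2, 3, … against the prime factors q ∈ {2, 3, 7} of φ(49): g is a generator iff g^(42/q) ≢ 1 for every such q.
g = 2: 2^21 ≡ 1 — hits 1, so not a primitive root.
g = 3: 3^21 ≡ 48; 3^14 ≡ 30; 3^6 ≡ 43 — none is 1, so 3 is a primitive root.
So 3 is the smallest generator of (Z/49Z)^×.

3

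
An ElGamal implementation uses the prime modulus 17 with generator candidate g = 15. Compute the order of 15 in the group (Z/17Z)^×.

Since 15 ∈ (Z/17Z)^×, its order divides φ(17) = 17 − 1 = 16 = 2^4.
Divisors of 16: 1, 2, 4, 8, 16.
Compute 15^d (mod 17) for the divisors d until we hit 1:
15^1 ≡ 15
15^2 ≡ 4
15^4 ≡ 16
15^8 ≡ 1
The smallest such exponent is 8, so the order of 15 is 8.

8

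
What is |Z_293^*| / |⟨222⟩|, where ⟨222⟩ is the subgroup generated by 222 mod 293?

The order of 222 must divide φ(293) = 293 − 1 = 292 = 2^2 · 73.
Divisors of 292: 1, 2, 4, 73, 146, 292.
Evaluate successive powers at the divisors of 292:
222^1 ≡ 222 (mod 293)
222^2 ≡ 60 (mod 293)
222^4 ≡ 84 (mod 293)
222^73 ≡ 1 (mod 293) ✓
So ord_293(222) = 73, hence |⟨222⟩| = 73.
Index = |(Z/293Z)^×| / |⟨222⟩| = 292 / 73 = 4.

4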